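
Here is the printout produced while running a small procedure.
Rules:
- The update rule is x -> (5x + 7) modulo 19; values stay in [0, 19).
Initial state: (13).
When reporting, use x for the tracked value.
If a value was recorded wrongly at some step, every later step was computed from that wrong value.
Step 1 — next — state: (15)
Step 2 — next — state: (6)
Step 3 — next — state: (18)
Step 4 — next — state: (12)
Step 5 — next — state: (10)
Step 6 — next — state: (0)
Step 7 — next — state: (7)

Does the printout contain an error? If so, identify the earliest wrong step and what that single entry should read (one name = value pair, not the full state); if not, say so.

step 4, x = 2

step 1: x = (5*13 + 7) mod 19 = 15 -> checks out
step 2: x = (5*15 + 7) mod 19 = 6 -> no discrepancy
step 3: x = (5*6 + 7) mod 19 = 18 -> agrees with the printout
step 4: x = (5*18 + 7) mod 19 = 2 -> first mismatch against the printout
The earliest wrong entry is at step 4: it should read x = 2.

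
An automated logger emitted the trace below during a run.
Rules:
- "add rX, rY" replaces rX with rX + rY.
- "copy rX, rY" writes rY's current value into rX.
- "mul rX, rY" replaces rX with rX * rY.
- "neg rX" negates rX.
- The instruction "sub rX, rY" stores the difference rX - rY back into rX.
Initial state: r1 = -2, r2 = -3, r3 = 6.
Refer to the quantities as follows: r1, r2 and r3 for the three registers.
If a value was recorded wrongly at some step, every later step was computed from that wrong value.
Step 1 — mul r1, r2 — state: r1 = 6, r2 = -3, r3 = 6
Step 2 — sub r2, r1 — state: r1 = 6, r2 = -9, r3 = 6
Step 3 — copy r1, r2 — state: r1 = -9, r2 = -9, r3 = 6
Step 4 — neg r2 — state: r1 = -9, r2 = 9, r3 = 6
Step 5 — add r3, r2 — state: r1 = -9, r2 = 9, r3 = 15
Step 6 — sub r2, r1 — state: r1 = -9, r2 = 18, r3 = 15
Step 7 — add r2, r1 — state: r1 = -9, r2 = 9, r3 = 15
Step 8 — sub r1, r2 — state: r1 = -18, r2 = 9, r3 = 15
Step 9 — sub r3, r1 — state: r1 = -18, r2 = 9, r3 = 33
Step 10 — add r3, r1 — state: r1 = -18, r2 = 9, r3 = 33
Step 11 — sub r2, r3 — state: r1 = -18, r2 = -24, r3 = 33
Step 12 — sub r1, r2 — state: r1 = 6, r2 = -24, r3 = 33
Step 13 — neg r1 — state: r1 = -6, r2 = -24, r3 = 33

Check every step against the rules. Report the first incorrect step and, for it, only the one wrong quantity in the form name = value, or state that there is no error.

step 10, r3 = 15

1. r1 = -2 * -3 = 6 (in agreement)
2. r2 = -3 - 6 = -9 (matches)
3. r1 = -9 (agrees with the trace)
4. r2 = -(-9) = 9 (checks out)
5. r3 = 6 + 9 = 15 (same as recorded)
6. r2 = 9 - -9 = 18 (checks out)
7. r2 = 18 + -9 = 9 (exactly as logged)
8. r1 = -9 - 9 = -18 (no discrepancy)
9. r3 = 15 - -18 = 33 (same as recorded)
10. r3 = 33 + -18 = 15 (the trace has a different value)
So the first discrepancy is step 10, where the right value is r3 = 15.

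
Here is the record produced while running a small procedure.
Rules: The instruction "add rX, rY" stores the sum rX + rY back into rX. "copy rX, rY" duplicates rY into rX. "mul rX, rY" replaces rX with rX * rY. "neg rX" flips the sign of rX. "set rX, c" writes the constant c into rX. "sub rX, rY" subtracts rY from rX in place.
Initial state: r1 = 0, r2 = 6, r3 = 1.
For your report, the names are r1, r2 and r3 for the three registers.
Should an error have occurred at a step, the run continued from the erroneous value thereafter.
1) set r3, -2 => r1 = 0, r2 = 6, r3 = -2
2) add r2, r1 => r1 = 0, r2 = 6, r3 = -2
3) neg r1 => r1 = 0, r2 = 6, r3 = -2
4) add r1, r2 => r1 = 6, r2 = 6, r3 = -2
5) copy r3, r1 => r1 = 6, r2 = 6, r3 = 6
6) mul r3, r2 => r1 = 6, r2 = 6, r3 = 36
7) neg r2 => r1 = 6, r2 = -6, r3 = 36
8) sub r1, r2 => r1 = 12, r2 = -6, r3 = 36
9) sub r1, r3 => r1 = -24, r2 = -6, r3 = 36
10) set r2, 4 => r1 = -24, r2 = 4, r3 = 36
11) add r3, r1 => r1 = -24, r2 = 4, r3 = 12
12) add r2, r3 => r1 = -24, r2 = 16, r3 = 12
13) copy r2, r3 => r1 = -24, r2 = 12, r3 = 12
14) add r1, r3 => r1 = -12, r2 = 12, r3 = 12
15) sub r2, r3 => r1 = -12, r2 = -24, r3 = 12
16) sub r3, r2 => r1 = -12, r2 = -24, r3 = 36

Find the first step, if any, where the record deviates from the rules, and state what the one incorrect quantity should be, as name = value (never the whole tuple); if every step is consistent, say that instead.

step 15, r2 = 0

Step 1: r3 = -2 — confirmed correct.
Step 2: r2 = 6 + 0 = 6 — agrees with the record.
Step 3: r1 = -(0) = 0 — consistent with the record.
Step 4: r1 = 0 + 6 = 6 — verified.
Step 5: r3 = 6 — exactly as logged.
Step 6: r3 = 6 * 6 = 36 — consistent with the record.
Step 7: r2 = -(6) = -6 — agrees with the record.
Step 8: r1 = 6 - -6 = 12 — matches.
Step 9: r1 = 12 - 36 = -24 — verified.
Step 10: r2 = 4 — verified.
Step 11: r3 = 36 + -24 = 12 — same as recorded.
Step 12: r2 = 4 + 12 = 16 — agrees with the record.
Step 13: r2 = 12 — verified.
Step 14: r1 = -24 + 12 = -12 — checks out.
Step 15: r2 = 12 - 12 = 0 — a discrepancy with the record.
Step 15 is the first one off; corrected, r2 = 0.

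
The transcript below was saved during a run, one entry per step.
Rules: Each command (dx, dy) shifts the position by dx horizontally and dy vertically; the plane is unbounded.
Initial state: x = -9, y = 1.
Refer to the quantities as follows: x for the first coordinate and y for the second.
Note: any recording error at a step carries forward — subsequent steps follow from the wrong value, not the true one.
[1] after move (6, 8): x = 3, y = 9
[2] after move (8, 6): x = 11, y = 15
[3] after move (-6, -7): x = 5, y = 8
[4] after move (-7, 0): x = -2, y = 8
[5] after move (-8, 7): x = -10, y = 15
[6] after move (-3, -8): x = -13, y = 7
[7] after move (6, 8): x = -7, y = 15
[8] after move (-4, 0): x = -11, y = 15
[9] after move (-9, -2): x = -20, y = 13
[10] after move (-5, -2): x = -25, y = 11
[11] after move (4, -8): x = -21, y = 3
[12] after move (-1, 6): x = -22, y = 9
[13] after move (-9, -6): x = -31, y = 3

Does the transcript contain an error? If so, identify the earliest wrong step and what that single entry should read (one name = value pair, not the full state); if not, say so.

Recomputing the run from the initial state:
step 1: x = -3, y = 9
step 2: x = 5, y = 15
step 3: x = -1, y = 8
step 4: x = -8, y = 8
step 5: x = -16, y = 15
step 6: x = -19, y = 7
step 7: x = -13, y = 15
step 8: x = -17, y = 15
step 9: x = -26, y = 13
step 10: x = -31, y = 11
step 11: x = -27, y = 3
step 12: x = -28, y = 9
step 13: x = -37, y = 3
The first disagreement with the transcript is at step 1, where the value should be x = -3.

step 1, x = -3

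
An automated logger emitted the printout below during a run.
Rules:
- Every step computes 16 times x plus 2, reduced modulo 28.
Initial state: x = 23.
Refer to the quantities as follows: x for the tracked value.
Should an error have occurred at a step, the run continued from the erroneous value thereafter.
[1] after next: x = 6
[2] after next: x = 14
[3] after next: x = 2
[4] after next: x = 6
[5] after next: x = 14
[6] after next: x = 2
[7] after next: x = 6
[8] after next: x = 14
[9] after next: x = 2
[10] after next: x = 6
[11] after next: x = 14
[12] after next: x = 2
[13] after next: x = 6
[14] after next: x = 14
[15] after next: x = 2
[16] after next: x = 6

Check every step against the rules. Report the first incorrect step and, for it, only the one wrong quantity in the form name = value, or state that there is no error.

no error

Recomputing the run from the initial state:
step 1: x = 6
step 2: x = 14
step 3: x = 2
step 4: x = 6
step 5: x = 14
step 6: x = 2
step 7: x = 6
step 8: x = 14
step 9: x = 2
step 10: x = 6
step 11: x = 14
step 12: x = 2
step 13: x = 6
step 14: x = 14
step 15: x = 2
step 16: x = 6
This matches the printout at every step.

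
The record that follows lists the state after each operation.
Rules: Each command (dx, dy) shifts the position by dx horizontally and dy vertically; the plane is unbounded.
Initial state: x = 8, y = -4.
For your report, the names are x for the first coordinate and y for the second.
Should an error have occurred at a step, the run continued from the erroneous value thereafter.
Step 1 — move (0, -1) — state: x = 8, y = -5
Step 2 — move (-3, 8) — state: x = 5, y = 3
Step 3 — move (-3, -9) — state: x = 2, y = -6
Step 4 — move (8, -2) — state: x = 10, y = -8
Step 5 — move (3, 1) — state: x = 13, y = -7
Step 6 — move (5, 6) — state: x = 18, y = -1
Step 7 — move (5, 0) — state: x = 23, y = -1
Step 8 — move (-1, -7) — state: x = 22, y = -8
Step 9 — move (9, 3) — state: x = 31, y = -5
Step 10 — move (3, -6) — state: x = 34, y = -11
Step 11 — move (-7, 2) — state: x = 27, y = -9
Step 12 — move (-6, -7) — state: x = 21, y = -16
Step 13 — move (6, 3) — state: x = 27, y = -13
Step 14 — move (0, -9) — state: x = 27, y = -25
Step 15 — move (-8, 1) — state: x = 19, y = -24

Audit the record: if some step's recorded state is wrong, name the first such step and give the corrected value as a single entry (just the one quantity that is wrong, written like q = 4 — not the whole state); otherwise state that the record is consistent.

Step 1: x = 8 + (0) = 8, y = -4 + (-1) = -5 — exactly as logged.
Step 2: x = 8 + (-3) = 5, y = -5 + (8) = 3 — consistent with the record.
Step 3: x = 5 + (-3) = 2, y = 3 + (-9) = -6 — exactly as logged.
Step 4: x = 2 + (8) = 10, y = -6 + (-2) = -8 — exactly as logged.
Step 5: x = 10 + (3) = 13, y = -8 + (1) = -7 — checks out.
Step 6: x = 13 + (5) = 18, y = -7 + (6) = -1 — same as recorded.
Step 7: x = 18 + (5) = 23, y = -1 + (0) = -1 — verified.
Step 8: x = 23 + (-1) = 22, y = -1 + (-7) = -8 — same as recorded.
Step 9: x = 22 + (9) = 31, y = -8 + (3) = -5 — same as recorded.
Step 10: x = 31 + (3) = 34, y = -5 + (-6) = -11 — consistent with the record.
Step 11: x = 34 + (-7) = 27, y = -11 + (2) = -9 — matches.
Step 12: x = 27 + (-6) = 21, y = -9 + (-7) = -16 — verified.
Step 13: x = 21 + (6) = 27, y = -16 + (3) = -13 — same as recorded.
Step 14: x = 27 + (0) = 27, y = -13 + (-9) = -22 — the record has a different value.
First deviation found at step 14; the corrected entry is y = -22.

step 14, y = -22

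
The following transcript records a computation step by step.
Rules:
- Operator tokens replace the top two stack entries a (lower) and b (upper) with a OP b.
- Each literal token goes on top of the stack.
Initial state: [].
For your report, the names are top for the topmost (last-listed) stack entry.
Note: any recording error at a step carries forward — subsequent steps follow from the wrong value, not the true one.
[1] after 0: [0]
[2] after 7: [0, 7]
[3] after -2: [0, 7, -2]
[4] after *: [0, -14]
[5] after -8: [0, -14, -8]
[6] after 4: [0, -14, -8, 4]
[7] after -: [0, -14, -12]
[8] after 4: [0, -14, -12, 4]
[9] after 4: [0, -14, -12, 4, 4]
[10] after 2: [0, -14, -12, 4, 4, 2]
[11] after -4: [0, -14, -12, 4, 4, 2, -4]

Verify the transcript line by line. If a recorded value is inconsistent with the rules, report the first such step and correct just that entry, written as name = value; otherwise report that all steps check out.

no error

Step 1: push 0: top = 0 — in agreement.
Step 2: push 7: top = 7 — exactly as logged.
Step 3: push -2: top = -2 — confirmed correct.
Step 4: 7 * -2 = -14 — checks out.
Step 5: push -8: top = -8 — in agreement.
Step 6: push 4: top = 4 — same as recorded.
Step 7: -8 - 4 = -12 — no discrepancy.
Step 8: push 4: top = 4 — verified.
Step 9: push 4: top = 4 — verified.
Step 10: push 2: top = 2 — confirmed correct.
Step 11: push -4: top = -4 — matches.
All entries verified; no error found.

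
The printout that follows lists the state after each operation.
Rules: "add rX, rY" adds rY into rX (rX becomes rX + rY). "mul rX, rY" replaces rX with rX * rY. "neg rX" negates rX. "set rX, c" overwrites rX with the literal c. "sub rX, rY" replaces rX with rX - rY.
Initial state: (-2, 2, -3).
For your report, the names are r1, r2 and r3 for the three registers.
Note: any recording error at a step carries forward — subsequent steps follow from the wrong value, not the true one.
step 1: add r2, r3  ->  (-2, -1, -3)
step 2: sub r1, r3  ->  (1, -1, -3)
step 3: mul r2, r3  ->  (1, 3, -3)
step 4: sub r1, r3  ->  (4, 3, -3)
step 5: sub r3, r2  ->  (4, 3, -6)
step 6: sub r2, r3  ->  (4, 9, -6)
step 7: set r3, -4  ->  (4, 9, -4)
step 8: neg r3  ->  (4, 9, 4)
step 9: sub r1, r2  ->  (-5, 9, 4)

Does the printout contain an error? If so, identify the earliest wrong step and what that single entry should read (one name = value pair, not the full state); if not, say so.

no error

Recomputing the run from the initial state:
step 1: r1 = -2, r2 = -1, r3 = -3
step 2: r1 = 1, r2 = -1, r3 = -3
step 3: r1 = 1, r2 = 3, r3 = -3
step 4: r1 = 4, r2 = 3, r3 = -3
step 5: r1 = 4, r2 = 3, r3 = -6
step 6: r1 = 4, r2 = 9, r3 = -6
step 7: r1 = 4, r2 = 9, r3 = -4
step 8: r1 = 4, r2 = 9, r3 = 4
step 9: r1 = -5, r2 = 9, r3 = 4
This matches the printout at every step.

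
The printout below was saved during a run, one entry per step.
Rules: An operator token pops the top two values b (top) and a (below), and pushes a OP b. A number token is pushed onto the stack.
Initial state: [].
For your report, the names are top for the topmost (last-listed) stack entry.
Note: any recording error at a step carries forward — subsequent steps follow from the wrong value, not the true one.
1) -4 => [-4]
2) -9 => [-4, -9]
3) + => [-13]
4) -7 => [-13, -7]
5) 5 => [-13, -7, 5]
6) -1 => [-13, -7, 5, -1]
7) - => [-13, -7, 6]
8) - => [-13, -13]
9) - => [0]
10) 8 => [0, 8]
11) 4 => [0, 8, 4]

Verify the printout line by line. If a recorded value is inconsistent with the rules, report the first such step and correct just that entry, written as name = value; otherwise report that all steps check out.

Recomputing the run from the initial state:
step 1: [-4]
step 2: [-4, -9]
step 3: [-13]
step 4: [-13, -7]
step 5: [-13, -7, 5]
step 6: [-13, -7, 5, -1]
step 7: [-13, -7, 6]
step 8: [-13, -13]
step 9: [0]
step 10: [0, 8]
step 11: [0, 8, 4]
This matches the printout at every step.

no error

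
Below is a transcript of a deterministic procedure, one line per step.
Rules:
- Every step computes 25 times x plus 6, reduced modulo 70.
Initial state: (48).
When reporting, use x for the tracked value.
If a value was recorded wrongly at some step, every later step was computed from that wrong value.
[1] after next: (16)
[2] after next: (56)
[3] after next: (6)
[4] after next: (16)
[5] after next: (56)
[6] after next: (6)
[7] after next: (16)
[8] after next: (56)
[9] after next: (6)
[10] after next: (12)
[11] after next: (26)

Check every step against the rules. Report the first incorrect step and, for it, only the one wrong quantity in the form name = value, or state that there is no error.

Recomputing the run from the initial state:
step 1: x = 16
step 2: x = 56
step 3: x = 6
step 4: x = 16
step 5: x = 56
step 6: x = 6
step 7: x = 16
step 8: x = 56
step 9: x = 6
step 10: x = 16
step 11: x = 56
The first disagreement with the transcript is at step 10, where the value should be x = 16.

step 10, x = 16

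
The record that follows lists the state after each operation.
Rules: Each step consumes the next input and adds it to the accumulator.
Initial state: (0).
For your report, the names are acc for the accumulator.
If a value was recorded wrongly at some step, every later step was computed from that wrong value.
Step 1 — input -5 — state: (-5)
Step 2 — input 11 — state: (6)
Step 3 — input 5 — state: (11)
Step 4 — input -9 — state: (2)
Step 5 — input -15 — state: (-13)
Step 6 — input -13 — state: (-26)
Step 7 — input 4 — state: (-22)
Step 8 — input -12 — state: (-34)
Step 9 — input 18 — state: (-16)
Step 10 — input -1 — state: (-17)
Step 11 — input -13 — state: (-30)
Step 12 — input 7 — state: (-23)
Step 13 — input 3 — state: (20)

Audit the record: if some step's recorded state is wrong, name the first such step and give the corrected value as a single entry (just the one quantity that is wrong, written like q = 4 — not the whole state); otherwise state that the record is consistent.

Recomputing the run from the initial state:
step 1: acc = -5
step 2: acc = 6
step 3: acc = 11
step 4: acc = 2
step 5: acc = -13
step 6: acc = -26
step 7: acc = -22
step 8: acc = -34
step 9: acc = -16
step 10: acc = -17
step 11: acc = -30
step 12: acc = -23
step 13: acc = -20
The first disagreement with the record is at step 13, where the value should be acc = -20.

step 13, acc = -20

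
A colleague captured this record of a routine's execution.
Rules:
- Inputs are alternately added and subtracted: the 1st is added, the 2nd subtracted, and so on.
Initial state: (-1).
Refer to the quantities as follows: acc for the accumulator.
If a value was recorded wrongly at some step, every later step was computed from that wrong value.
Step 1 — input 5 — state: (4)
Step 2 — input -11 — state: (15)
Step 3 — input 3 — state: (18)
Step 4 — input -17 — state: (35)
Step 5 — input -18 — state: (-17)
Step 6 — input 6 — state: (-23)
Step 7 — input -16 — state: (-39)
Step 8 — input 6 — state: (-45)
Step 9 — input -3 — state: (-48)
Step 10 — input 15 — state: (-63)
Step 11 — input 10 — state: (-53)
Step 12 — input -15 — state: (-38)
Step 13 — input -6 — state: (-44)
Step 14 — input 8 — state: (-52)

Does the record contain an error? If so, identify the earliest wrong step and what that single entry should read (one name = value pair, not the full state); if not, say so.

1. acc = -1 + 5 = 4 (matches)
2. acc = 4 - -11 = 15 (matches)
3. acc = 15 + 3 = 18 (same as recorded)
4. acc = 18 - -17 = 35 (confirmed correct)
5. acc = 35 + -18 = 17 (the record disagrees here)
Conclusion: step 5 carries the first error; the entry should be acc = 17.

step 5, acc = 17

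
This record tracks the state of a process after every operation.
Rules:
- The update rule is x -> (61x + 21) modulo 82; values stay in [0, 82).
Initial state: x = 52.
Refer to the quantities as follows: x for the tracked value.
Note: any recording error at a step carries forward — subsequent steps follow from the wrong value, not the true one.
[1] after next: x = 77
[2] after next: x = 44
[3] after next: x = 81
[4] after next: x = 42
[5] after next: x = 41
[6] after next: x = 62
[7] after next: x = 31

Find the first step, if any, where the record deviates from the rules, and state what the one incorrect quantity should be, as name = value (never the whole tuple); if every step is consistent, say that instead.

Recomputing the run from the initial state:
step 1: x = 77
step 2: x = 44
step 3: x = 81
step 4: x = 42
step 5: x = 41
step 6: x = 62
step 7: x = 31
This matches the record at every step.

no error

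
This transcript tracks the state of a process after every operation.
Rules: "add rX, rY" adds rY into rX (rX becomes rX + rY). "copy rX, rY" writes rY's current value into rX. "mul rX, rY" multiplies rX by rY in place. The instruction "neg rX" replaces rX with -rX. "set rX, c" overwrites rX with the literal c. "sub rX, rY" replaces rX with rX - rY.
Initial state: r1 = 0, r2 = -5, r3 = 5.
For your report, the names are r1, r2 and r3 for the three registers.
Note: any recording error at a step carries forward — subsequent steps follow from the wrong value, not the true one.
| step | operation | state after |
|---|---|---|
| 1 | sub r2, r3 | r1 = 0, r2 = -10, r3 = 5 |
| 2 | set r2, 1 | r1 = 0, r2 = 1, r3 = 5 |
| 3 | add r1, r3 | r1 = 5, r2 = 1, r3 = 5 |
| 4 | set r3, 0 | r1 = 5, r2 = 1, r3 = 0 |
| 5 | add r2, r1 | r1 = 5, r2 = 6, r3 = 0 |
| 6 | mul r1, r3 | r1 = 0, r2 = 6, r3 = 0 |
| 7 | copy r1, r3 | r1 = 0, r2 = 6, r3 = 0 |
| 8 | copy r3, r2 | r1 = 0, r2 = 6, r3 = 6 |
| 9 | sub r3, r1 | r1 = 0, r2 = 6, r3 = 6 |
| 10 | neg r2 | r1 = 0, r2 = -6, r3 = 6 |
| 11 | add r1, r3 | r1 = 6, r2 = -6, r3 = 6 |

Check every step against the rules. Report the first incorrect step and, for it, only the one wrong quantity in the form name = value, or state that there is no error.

no error

step 1: r2 = -5 - 5 = -10 -> confirmed correct
step 2: r2 = 1 -> consistent with the transcript
step 3: r1 = 0 + 5 = 5 -> confirmed correct
step 4: r3 = 0 -> agrees with the transcript
step 5: r2 = 1 + 5 = 6 -> matches
step 6: r1 = 5 * 0 = 0 -> checks out
step 7: r1 = 0 -> checks out
step 8: r3 = 6 -> same as recorded
step 9: r3 = 6 - 0 = 6 -> matches
step 10: r2 = -(6) = -6 -> exactly as logged
step 11: r1 = 0 + 6 = 6 -> no discrepancy
All steps check out; nothing to correct.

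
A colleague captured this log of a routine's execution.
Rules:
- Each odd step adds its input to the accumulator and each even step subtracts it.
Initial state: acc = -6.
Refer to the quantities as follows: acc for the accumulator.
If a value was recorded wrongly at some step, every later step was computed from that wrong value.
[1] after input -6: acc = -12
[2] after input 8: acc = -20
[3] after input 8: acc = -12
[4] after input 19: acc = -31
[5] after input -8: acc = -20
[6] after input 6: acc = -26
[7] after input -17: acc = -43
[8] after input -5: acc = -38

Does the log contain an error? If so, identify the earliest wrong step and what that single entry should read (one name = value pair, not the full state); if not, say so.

1. acc = -6 + -6 = -12 (no discrepancy)
2. acc = -12 - 8 = -20 (consistent with the log)
3. acc = -20 + 8 = -12 (checks out)
4. acc = -12 - 19 = -31 (checks out)
5. acc = -31 + -8 = -39 (this is not what the log shows)
That makes step 5 the first incorrect line — acc = -39 is what it should show.

step 5, acc = -39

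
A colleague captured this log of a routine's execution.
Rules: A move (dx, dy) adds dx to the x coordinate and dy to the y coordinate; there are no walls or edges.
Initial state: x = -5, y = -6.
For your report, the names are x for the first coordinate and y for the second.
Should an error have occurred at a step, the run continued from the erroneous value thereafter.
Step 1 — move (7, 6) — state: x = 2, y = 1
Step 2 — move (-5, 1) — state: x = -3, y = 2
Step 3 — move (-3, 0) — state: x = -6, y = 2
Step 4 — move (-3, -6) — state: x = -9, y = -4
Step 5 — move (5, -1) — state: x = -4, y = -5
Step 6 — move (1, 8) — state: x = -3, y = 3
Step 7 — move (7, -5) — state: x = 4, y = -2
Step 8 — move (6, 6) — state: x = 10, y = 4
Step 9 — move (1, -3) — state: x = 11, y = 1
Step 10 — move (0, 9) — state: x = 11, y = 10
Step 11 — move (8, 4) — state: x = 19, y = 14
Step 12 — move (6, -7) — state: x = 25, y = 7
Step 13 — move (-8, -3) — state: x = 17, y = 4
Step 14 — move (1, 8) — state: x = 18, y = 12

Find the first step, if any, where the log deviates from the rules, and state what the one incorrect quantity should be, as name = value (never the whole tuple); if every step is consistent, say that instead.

step 1, y = 0

1. x = -5 + (7) = 2, y = -6 + (6) = 0 (the entry is off here)
First incorrect step: 1; the correct value is y = 0.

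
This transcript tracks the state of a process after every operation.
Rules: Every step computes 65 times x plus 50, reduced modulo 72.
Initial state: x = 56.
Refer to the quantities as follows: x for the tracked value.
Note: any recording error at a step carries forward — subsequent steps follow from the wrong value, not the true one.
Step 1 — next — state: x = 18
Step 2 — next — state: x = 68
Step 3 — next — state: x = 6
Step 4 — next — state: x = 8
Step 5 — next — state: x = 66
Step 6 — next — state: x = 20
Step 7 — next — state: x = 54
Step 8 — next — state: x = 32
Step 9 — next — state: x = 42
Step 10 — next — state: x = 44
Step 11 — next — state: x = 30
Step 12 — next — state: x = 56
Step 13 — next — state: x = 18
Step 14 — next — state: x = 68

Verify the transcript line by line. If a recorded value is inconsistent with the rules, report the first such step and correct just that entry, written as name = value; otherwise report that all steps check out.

Recomputing the run from the initial state:
step 1: x = 18
step 2: x = 68
step 3: x = 6
step 4: x = 8
step 5: x = 66
step 6: x = 20
step 7: x = 54
step 8: x = 32
step 9: x = 42
step 10: x = 44
step 11: x = 30
step 12: x = 56
step 13: x = 18
step 14: x = 68
This matches the transcript at every step.

no error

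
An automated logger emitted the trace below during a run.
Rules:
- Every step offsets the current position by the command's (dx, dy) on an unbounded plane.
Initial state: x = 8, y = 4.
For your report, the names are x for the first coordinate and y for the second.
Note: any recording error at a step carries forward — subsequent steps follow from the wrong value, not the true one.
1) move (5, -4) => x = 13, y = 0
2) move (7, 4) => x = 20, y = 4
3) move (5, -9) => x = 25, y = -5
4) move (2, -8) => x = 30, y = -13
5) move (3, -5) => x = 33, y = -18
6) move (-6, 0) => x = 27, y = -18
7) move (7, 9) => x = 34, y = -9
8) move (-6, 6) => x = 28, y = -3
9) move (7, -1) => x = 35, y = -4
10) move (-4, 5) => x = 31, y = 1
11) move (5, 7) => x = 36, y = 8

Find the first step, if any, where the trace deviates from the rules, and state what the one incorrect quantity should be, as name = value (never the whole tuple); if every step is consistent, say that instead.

step 4, x = 27

Step 1: x = 8 + (5) = 13, y = 4 + (-4) = 0 — checks out.
Step 2: x = 13 + (7) = 20, y = 0 + (4) = 4 — no discrepancy.
Step 3: x = 20 + (5) = 25, y = 4 + (-9) = -5 — agrees with the trace.
Step 4: x = 25 + (2) = 27, y = -5 + (-8) = -13 — the trace disagrees here.
Step 4 is the first one off; corrected, x = 27.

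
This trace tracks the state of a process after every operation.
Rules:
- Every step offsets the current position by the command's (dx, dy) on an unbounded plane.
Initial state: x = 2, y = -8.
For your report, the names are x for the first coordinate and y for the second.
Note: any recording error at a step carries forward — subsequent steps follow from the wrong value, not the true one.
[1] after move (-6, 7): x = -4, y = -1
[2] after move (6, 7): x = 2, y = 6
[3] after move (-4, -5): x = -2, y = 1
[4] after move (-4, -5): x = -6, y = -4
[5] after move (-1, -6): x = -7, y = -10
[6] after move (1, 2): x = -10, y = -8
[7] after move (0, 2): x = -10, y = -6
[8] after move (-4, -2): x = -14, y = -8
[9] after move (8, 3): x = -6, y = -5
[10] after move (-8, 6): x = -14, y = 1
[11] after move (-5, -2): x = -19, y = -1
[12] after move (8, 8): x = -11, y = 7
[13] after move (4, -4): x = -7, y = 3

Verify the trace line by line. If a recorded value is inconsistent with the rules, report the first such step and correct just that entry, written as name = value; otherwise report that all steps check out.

1. x = 2 + (-6) = -4, y = -8 + (7) = -1 (checks out)
2. x = -4 + (6) = 2, y = -1 + (7) = 6 (agrees with the trace)
3. x = 2 + (-4) = -2, y = 6 + (-5) = 1 (no discrepancy)
4. x = -2 + (-4) = -6, y = 1 + (-5) = -4 (agrees with the trace)
5. x = -6 + (-1) = -7, y = -4 + (-6) = -10 (consistent with the trace)
6. x = -7 + (1) = -6, y = -10 + (2) = -8 (the trace disagrees here)
Step 6 is the first one off; corrected, x = -6.

step 6, x = -6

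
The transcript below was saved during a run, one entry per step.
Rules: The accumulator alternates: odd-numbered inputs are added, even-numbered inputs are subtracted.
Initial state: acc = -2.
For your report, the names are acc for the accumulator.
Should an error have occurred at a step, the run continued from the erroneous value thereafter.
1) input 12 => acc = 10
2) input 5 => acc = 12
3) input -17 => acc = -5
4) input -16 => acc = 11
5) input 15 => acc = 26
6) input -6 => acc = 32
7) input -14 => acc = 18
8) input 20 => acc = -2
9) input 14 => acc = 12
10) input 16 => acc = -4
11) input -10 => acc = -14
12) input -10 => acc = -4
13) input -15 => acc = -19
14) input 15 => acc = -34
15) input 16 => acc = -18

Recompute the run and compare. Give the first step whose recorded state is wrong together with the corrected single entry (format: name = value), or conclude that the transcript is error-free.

step 2, acc = 5

1. acc = -2 + 12 = 10 (checks out)
2. acc = 10 - 5 = 5 (not what was recorded)
So the first discrepancy is step 2, where the right value is acc = 5.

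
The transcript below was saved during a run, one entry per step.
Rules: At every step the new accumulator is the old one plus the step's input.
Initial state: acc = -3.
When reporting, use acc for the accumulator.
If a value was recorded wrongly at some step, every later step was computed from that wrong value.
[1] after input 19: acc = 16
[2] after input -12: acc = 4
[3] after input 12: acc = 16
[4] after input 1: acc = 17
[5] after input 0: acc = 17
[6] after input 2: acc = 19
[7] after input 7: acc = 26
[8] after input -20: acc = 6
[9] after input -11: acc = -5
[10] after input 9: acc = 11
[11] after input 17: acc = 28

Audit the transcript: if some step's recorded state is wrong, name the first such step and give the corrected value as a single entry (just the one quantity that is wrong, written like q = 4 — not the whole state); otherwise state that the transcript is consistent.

step 10, acc = 4

Recomputing the run from the initial state:
step 1: acc = 16
step 2: acc = 4
step 3: acc = 16
step 4: acc = 17
step 5: acc = 17
step 6: acc = 19
step 7: acc = 26
step 8: acc = 6
step 9: acc = -5
step 10: acc = 4
step 11: acc = 21
The first disagreement with the transcript is at step 10, where the value should be acc = 4.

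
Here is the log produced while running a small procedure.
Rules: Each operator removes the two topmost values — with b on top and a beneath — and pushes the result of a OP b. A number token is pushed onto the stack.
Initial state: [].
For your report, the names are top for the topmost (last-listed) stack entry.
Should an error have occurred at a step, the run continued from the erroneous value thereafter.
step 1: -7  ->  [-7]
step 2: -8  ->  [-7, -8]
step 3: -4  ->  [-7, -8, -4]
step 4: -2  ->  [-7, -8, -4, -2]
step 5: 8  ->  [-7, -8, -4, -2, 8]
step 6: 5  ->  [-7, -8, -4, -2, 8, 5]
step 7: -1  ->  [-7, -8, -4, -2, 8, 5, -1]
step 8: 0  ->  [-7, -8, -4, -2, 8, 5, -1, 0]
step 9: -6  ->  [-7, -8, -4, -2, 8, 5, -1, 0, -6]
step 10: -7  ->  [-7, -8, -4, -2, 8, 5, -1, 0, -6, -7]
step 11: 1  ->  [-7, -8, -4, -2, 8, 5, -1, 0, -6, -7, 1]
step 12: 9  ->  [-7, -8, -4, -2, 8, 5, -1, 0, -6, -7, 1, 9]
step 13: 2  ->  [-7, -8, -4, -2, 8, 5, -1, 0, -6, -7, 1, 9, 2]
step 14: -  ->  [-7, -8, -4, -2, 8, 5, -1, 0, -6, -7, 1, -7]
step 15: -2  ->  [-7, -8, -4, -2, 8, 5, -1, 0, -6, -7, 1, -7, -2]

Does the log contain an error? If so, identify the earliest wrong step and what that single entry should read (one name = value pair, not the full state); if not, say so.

step 14, top = 7

Recomputing the run from the initial state:
step 1: [-7]
step 2: [-7, -8]
step 3: [-7, -8, -4]
step 4: [-7, -8, -4, -2]
step 5: [-7, -8, -4, -2, 8]
step 6: [-7, -8, -4, -2, 8, 5]
step 7: [-7, -8, -4, -2, 8, 5, -1]
step 8: [-7, -8, -4, -2, 8, 5, -1, 0]
step 9: [-7, -8, -4, -2, 8, 5, -1, 0, -6]
step 10: [-7, -8, -4, -2, 8, 5, -1, 0, -6, -7]
step 11: [-7, -8, -4, -2, 8, 5, -1, 0, -6, -7, 1]
step 12: [-7, -8, -4, -2, 8, 5, -1, 0, -6, -7, 1, 9]
step 13: [-7, -8, -4, -2, 8, 5, -1, 0, -6, -7, 1, 9, 2]
step 14: [-7, -8, -4, -2, 8, 5, -1, 0, -6, -7, 1, 7]
step 15: [-7, -8, -4, -2, 8, 5, -1, 0, -6, -7, 1, 7, -2]
The first disagreement with the log is at step 14, where the value should be top = 7.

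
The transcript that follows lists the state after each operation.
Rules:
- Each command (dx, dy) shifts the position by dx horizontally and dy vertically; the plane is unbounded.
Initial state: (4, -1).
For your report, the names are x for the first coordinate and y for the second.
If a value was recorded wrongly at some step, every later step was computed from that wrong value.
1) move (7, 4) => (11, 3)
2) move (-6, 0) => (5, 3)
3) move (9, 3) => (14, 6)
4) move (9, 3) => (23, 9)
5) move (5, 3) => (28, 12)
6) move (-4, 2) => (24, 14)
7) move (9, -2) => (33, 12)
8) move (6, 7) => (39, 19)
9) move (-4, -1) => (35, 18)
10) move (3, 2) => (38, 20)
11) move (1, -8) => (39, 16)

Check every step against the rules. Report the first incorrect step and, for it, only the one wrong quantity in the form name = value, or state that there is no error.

step 1: x = 4 + (7) = 11, y = -1 + (4) = 3 -> verified
step 2: x = 11 + (-6) = 5, y = 3 + (0) = 3 -> in agreement
step 3: x = 5 + (9) = 14, y = 3 + (3) = 6 -> verified
step 4: x = 14 + (9) = 23, y = 6 + (3) = 9 -> verified
step 5: x = 23 + (5) = 28, y = 9 + (3) = 12 -> agrees with the transcript
step 6: x = 28 + (-4) = 24, y = 12 + (2) = 14 -> no discrepancy
step 7: x = 24 + (9) = 33, y = 14 + (-2) = 12 -> in agreement
step 8: x = 33 + (6) = 39, y = 12 + (7) = 19 -> agrees with the transcript
step 9: x = 39 + (-4) = 35, y = 19 + (-1) = 18 -> verified
step 10: x = 35 + (3) = 38, y = 18 + (2) = 20 -> exactly as logged
step 11: x = 38 + (1) = 39, y = 20 + (-8) = 12 -> a discrepancy with the transcript
First incorrect step: 11; the correct value is y = 12.

step 11, y = 12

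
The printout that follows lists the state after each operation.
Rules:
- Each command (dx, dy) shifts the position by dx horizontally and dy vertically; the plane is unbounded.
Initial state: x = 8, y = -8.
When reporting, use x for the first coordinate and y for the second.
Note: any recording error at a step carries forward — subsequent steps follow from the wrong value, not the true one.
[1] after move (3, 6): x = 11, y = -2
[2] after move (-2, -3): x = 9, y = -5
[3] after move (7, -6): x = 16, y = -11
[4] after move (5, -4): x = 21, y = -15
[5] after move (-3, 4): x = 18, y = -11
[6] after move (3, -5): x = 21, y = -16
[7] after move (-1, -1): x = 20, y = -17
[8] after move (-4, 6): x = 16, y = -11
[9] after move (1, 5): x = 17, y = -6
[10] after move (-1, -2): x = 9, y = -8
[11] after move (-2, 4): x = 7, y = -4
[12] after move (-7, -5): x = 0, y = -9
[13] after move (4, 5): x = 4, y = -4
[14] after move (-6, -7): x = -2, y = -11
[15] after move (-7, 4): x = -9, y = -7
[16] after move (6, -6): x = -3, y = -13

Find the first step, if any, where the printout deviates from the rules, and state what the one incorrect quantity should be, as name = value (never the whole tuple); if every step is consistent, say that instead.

step 1: x = 8 + (3) = 11, y = -8 + (6) = -2 -> exactly as logged
step 2: x = 11 + (-2) = 9, y = -2 + (-3) = -5 -> exactly as logged
step 3: x = 9 + (7) = 16, y = -5 + (-6) = -11 -> consistent with the printout
step 4: x = 16 + (5) = 21, y = -11 + (-4) = -15 -> consistent with the printout
step 5: x = 21 + (-3) = 18, y = -15 + (4) = -11 -> in agreement
step 6: x = 18 + (3) = 21, y = -11 + (-5) = -16 -> same as recorded
step 7: x = 21 + (-1) = 20, y = -16 + (-1) = -17 -> consistent with the printout
step 8: x = 20 + (-4) = 16, y = -17 + (6) = -11 -> matches
step 9: x = 16 + (1) = 17, y = -11 + (5) = -6 -> consistent with the printout
step 10: x = 17 + (-1) = 16, y = -6 + (-2) = -8 -> the recorded entry deviates here
First incorrect step: 10; the correct value is x = 16.

step 10, x = 16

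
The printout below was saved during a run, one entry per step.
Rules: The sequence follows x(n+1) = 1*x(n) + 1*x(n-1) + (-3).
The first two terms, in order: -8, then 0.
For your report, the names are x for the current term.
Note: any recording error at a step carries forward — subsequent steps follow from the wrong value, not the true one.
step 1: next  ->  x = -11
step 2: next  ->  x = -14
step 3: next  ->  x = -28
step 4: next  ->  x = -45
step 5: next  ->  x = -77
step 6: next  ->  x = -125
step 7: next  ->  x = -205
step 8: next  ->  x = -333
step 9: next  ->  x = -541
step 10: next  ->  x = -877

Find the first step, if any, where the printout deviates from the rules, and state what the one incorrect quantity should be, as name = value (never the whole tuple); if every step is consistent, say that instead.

step 5, x = -76

Recomputing the run from the initial state:
step 1: x = -11
step 2: x = -14
step 3: x = -28
step 4: x = -45
step 5: x = -76
step 6: x = -124
step 7: x = -203
step 8: x = -330
step 9: x = -536
step 10: x = -869
The first disagreement with the printout is at step 5, where the value should be x = -76.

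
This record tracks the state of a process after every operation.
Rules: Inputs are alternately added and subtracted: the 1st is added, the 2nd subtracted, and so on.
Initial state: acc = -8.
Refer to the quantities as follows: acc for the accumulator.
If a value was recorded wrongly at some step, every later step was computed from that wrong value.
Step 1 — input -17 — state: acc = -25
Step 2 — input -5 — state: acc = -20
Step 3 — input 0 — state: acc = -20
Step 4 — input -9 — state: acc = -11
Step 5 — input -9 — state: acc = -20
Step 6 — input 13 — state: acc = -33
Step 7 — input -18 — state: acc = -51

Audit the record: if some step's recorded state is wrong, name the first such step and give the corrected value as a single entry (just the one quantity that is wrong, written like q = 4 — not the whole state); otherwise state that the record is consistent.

no error

Recomputing the run from the initial state:
step 1: acc = -25
step 2: acc = -20
step 3: acc = -20
step 4: acc = -11
step 5: acc = -20
step 6: acc = -33
step 7: acc = -51
This matches the record at every step.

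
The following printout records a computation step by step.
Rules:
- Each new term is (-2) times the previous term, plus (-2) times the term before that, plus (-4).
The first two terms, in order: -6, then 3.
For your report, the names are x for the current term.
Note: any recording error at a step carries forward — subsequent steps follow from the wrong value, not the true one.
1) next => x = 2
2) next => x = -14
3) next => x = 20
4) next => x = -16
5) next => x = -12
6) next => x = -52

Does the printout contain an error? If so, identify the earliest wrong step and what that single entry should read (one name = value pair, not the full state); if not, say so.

step 6, x = 52

Step 1: x = -2*(3) + (-2)*(-6) + (-4) = 2 — checks out.
Step 2: x = -2*(2) + (-2)*(3) + (-4) = -14 — no discrepancy.
Step 3: x = -2*(-14) + (-2)*(2) + (-4) = 20 — checks out.
Step 4: x = -2*(20) + (-2)*(-14) + (-4) = -16 — verified.
Step 5: x = -2*(-16) + (-2)*(20) + (-4) = -12 — agrees with the printout.
Step 6: x = -2*(-12) + (-2)*(-16) + (-4) = 52 — the entry is off here.
First deviation found at step 6; the corrected entry is x = 52.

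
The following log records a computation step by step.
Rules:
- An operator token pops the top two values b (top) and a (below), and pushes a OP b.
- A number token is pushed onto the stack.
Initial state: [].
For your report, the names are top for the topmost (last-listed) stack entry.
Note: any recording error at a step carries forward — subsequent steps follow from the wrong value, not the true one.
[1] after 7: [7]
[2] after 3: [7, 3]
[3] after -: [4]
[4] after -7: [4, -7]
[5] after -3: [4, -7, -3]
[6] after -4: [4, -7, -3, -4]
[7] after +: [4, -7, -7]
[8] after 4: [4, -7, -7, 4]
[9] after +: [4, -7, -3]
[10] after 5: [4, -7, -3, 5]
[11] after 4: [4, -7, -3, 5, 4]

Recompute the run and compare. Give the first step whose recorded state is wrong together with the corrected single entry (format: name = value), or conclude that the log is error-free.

Step 1: push 7: top = 7 — in agreement.
Step 2: push 3: top = 3 — no discrepancy.
Step 3: 7 - 3 = 4 — confirmed correct.
Step 4: push -7: top = -7 — exactly as logged.
Step 5: push -3: top = -3 — matches.
Step 6: push -4: top = -4 — agrees with the log.
Step 7: -3 + -4 = -7 — checks out.
Step 8: push 4: top = 4 — exactly as logged.
Step 9: -7 + 4 = -3 — exactly as logged.
Step 10: push 5: top = 5 — exactly as logged.
Step 11: push 4: top = 4 — no discrepancy.
No step deviates from the rules.

no error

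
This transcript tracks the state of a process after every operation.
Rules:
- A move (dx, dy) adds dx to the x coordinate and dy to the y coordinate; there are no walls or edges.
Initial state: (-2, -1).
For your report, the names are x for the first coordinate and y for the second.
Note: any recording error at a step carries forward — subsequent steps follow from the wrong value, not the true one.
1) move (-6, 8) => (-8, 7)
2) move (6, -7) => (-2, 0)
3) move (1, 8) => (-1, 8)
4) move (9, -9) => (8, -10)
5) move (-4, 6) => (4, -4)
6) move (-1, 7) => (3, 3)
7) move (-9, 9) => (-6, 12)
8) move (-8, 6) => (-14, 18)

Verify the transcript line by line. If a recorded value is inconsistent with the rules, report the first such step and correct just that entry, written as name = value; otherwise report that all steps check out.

Recomputing the run from the initial state:
step 1: x = -8, y = 7
step 2: x = -2, y = 0
step 3: x = -1, y = 8
step 4: x = 8, y = -1
step 5: x = 4, y = 5
step 6: x = 3, y = 12
step 7: x = -6, y = 21
step 8: x = -14, y = 27
The first disagreement with the transcript is at step 4, where the value should be y = -1.

step 4, y = -1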